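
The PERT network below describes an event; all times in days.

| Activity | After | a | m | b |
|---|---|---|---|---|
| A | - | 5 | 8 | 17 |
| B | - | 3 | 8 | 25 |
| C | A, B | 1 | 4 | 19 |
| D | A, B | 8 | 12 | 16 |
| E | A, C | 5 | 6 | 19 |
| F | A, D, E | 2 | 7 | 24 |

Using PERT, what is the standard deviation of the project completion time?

te_A = (5 + 4·8 + 17)/6 = 54/6 = 9; σ²_A = ((17−5)/6)² = 4.000
te_B = (3 + 4·8 + 25)/6 = 60/6 = 10; σ²_B = ((25−3)/6)² = 13.444
te_C = (1 + 4·4 + 19)/6 = 36/6 = 6; σ²_C = ((19−1)/6)² = 9.000
te_D = (8 + 4·12 + 16)/6 = 72/6 = 12; σ²_D = ((16−8)/6)² = 1.778
te_E = (5 + 4·6 + 19)/6 = 48/6 = 8; σ²_E = ((19−5)/6)² = 5.444
te_F = (2 + 4·7 + 24)/6 = 54/6 = 9; σ²_F = ((24−2)/6)² = 13.444

Forward pass:
ES_A = 0; EF_A = 9
ES_B = 0; EF_B = 10
ES_C = max(EF_A=9, EF_B=10) = 10; EF_C = 10+6 = 16
ES_D = max(EF_A=9, EF_B=10) = 10; EF_D = 10+12 = 22
ES_E = max(EF_A=9, EF_C=16) = 16; EF_E = 16+8 = 24
ES_F = max(EF_A=9, EF_D=22, EF_E=24) = 24; EF_F = 24+9 = 33
Expected project duration μ = 33 days. Critical path: B → C → E → F.

Variance along critical path = 13.444 + 9.000 + 5.444 + 13.444 = 41.333
σ = √41.333 = 6.429 days

6.43 days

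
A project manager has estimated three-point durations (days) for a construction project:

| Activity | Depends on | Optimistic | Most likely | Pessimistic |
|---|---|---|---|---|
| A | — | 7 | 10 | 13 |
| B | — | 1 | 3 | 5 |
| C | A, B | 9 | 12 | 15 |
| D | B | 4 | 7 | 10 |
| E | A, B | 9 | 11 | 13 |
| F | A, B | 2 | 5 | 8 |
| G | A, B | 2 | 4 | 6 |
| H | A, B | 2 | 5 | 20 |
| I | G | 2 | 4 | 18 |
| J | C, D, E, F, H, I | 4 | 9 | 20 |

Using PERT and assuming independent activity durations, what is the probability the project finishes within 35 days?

te_A = (7 + 4·10 + 13)/6 = 60/6 = 10; σ²_A = ((13−7)/6)² = 1.000
te_B = (1 + 4·3 + 5)/6 = 18/6 = 3; σ²_B = ((5−1)/6)² = 0.444
te_C = (9 + 4·12 + 15)/6 = 72/6 = 12; σ²_C = ((15−9)/6)² = 1.000
te_D = (4 + 4·7 + 10)/6 = 42/6 = 7; σ²_D = ((10−4)/6)² = 1.000
te_E = (9 + 4·11 + 13)/6 = 66/6 = 11; σ²_E = ((13−9)/6)² = 0.444
te_F = (2 + 4·5 + 8)/6 = 30/6 = 5; σ²_F = ((8−2)/6)² = 1.000
te_G = (2 + 4·4 + 6)/6 = 24/6 = 4; σ²_G = ((6−2)/6)² = 0.444
te_H = (2 + 4·5 + 20)/6 = 42/6 = 7; σ²_H = ((20−2)/6)² = 9.000
te_I = (2 + 4·4 + 18)/6 = 36/6 = 6; σ²_I = ((18−2)/6)² = 7.111
te_J = (4 + 4·9 + 20)/6 = 60/6 = 10; σ²_J = ((20−4)/6)² = 7.111

Forward pass:
ES_A = 0; EF_A = 10
ES_B = 0; EF_B = 3
ES_C = max(EF_A=10, EF_B=3) = 10; EF_C = 10+12 = 22
ES_D = 3; EF_D = 3+7 = 10
ES_E = max(EF_A=10, EF_B=3) = 10; EF_E = 10+11 = 21
ES_F = max(EF_A=10, EF_B=3) = 10; EF_F = 10+5 = 15
ES_G = max(EF_A=10, EF_B=3) = 10; EF_G = 10+4 = 14
ES_H = max(EF_A=10, EF_B=3) = 10; EF_H = 10+7 = 17
ES_I = 14; EF_I = 14+6 = 20
ES_J = max(EF_C=22, EF_D=10, EF_E=21, EF_F=15, EF_H=17, EF_I=20) = 22; EF_J = 22+10 = 32
Expected project duration μ = 32 days. Critical path: A → C → J.

Variance along critical path = 1.000 + 1.000 + 7.111 = 9.111; σ = √9.111 = 3.018 days.
Z = (35 − 32) / 3.018 = 0.994
P(T ≤ 35) = Φ(0.994) ≈ 0.840

0.840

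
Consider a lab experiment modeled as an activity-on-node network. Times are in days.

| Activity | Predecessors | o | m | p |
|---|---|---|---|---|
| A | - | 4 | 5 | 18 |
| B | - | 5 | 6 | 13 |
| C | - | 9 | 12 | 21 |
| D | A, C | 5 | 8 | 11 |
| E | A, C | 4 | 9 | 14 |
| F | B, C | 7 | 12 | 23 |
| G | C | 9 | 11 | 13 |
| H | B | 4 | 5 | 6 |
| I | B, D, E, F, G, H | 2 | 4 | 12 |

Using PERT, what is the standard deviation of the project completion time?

te_A = (4 + 4·5 + 18)/6 = 42/6 = 7; σ²_A = ((18−4)/6)² = 5.444
te_B = (5 + 4·6 + 13)/6 = 42/6 = 7; σ²_B = ((13−5)/6)² = 1.778
te_C = (9 + 4·12 + 21)/6 = 78/6 = 13; σ²_C = ((21−9)/6)² = 4.000
te_D = (5 + 4·8 + 11)/6 = 48/6 = 8; σ²_D = ((11−5)/6)² = 1.000
te_E = (4 + 4·9 + 14)/6 = 54/6 = 9; σ²_E = ((14−4)/6)² = 2.778
te_F = (7 + 4·12 + 23)/6 = 78/6 = 13; σ²_F = ((23−7)/6)² = 7.111
te_G = (9 + 4·11 + 13)/6 = 66/6 = 11; σ²_G = ((13−9)/6)² = 0.444
te_H = (4 + 4·5 + 6)/6 = 30/6 = 5; σ²_H = ((6−4)/6)² = 0.111
te_I = (2 + 4·4 + 12)/6 = 30/6 = 5; σ²_I = ((12−2)/6)² = 2.778

Forward pass:
ES_A = 0; EF_A = 7
ES_B = 0; EF_B = 7
ES_C = 0; EF_C = 13
ES_D = max(EF_A=7, EF_C=13) = 13; EF_D = 13+8 = 21
ES_E = max(EF_A=7, EF_C=13) = 13; EF_E = 13+9 = 22
ES_F = max(EF_B=7, EF_C=13) = 13; EF_F = 13+13 = 26
ES_G = 13; EF_G = 13+11 = 24
ES_H = 7; EF_H = 7+5 = 12
ES_I = max(EF_B=7, EF_D=21, EF_E=22, EF_F=26, EF_G=24, EF_H=12) = 26; EF_I = 26+5 = 31
Expected project duration μ = 31 days. Critical path: C → F → I.

Variance along critical path = 4.000 + 7.111 + 2.778 = 13.889
σ = √13.889 = 3.727 days

3.73 days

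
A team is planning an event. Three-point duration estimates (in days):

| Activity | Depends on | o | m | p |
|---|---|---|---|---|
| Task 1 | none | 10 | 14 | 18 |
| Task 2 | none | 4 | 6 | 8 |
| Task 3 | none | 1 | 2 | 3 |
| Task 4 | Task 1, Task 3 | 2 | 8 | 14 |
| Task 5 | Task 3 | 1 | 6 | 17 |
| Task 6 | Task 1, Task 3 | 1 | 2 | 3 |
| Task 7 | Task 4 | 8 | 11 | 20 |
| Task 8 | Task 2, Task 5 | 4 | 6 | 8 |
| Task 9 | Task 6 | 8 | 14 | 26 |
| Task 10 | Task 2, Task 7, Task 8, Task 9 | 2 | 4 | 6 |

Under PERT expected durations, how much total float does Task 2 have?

te_Task 1 = (10 + 4·14 + 18)/6 = 84/6 = 14
te_Task 2 = (4 + 4·6 + 8)/6 = 36/6 = 6
te_Task 3 = (1 + 4·2 + 3)/6 = 12/6 = 2
te_Task 4 = (2 + 4·8 + 14)/6 = 48/6 = 8
te_Task 5 = (1 + 4·6 + 17)/6 = 42/6 = 7
te_Task 6 = (1 + 4·2 + 3)/6 = 12/6 = 2
te_Task 7 = (8 + 4·11 + 20)/6 = 72/6 = 12
te_Task 8 = (4 + 4·6 + 8)/6 = 36/6 = 6
te_Task 9 = (8 + 4·14 + 26)/6 = 90/6 = 15
te_Task 10 = (2 + 4·4 + 6)/6 = 24/6 = 4

Forward pass:
ES_Task 1 = 0; EF_Task 1 = 14
ES_Task 2 = 0; EF_Task 2 = 6
ES_Task 3 = 0; EF_Task 3 = 2
ES_Task 4 = max(EF_Task 1=14, EF_Task 3=2) = 14; EF_Task 4 = 14+8 = 22
ES_Task 5 = 2; EF_Task 5 = 2+7 = 9
ES_Task 6 = max(EF_Task 1=14, EF_Task 3=2) = 14; EF_Task 6 = 14+2 = 16
ES_Task 7 = 22; EF_Task 7 = 22+12 = 34
ES_Task 8 = max(EF_Task 2=6, EF_Task 5=9) = 9; EF_Task 8 = 9+6 = 15
ES_Task 9 = 16; EF_Task 9 = 16+15 = 31
ES_Task 10 = max(EF_Task 2=6, EF_Task 7=34, EF_Task 8=15, EF_Task 9=31) = 34; EF_Task 10 = 34+4 = 38
Expected project duration μ = 38 days. Critical path: Task 1 → Task 4 → Task 7 → Task 10.

Backward pass:
LF_Task 10 = 38; LS_Task 10 = 38−4 = 34
LF_Task 9 = LS_Task 10 = 34; LS_Task 9 = 34−15 = 19
LF_Task 8 = LS_Task 10 = 34; LS_Task 8 = 34−6 = 28
LF_Task 7 = LS_Task 10 = 34; LS_Task 7 = 34−12 = 22
LF_Task 6 = LS_Task 9 = 19; LS_Task 6 = 19−2 = 17
LF_Task 5 = LS_Task 8 = 28; LS_Task 5 = 28−7 = 21
LF_Task 4 = LS_Task 7 = 22; LS_Task 4 = 22−8 = 14
LF_Task 3 = min(LS_Task 4=14, LS_Task 5=21, LS_Task 6=17) = 14; LS_Task 3 = 14−2 = 12
LF_Task 2 = min(LS_Task 8=28, LS_Task 10=34) = 28; LS_Task 2 = 28−6 = 22
LF_Task 1 = min(LS_Task 4=14, LS_Task 6=17) = 14; LS_Task 1 = 14−14 = 0
Slack_Task 2 = LS_Task 2 − ES_Task 2 = 22 − 0 = 22

22 days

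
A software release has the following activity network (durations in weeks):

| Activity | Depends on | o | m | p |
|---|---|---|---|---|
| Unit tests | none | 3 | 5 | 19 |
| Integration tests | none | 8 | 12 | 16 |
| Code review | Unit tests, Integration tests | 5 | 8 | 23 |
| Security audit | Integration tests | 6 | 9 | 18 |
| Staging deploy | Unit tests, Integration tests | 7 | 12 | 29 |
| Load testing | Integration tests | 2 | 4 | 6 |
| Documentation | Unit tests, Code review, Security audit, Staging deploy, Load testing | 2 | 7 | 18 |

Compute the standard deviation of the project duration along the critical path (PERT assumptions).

te_Unit tests = (3 + 4·5 + 19)/6 = 42/6 = 7; σ²_Unit tests = ((19−3)/6)² = 7.111
te_Integration tests = (8 + 4·12 + 16)/6 = 72/6 = 12; σ²_Integration tests = ((16−8)/6)² = 1.778
te_Code review = (5 + 4·8 + 23)/6 = 60/6 = 10; σ²_Code review = ((23−5)/6)² = 9.000
te_Security audit = (6 + 4·9 + 18)/6 = 60/6 = 10; σ²_Security audit = ((18−6)/6)² = 4.000
te_Staging deploy = (7 + 4·12 + 29)/6 = 84/6 = 14; σ²_Staging deploy = ((29−7)/6)² = 13.444
te_Load testing = (2 + 4·4 + 6)/6 = 24/6 = 4; σ²_Load testing = ((6−2)/6)² = 0.444
te_Documentation = (2 + 4·7 + 18)/6 = 48/6 = 8; σ²_Documentation = ((18−2)/6)² = 7.111

Forward pass:
ES_Unit tests = 0; EF_Unit tests = 7
ES_Integration tests = 0; EF_Integration tests = 12
ES_Code review = max(EF_Unit tests=7, EF_Integration tests=12) = 12; EF_Code review = 12+10 = 22
ES_Security audit = 12; EF_Security audit = 12+10 = 22
ES_Staging deploy = max(EF_Unit tests=7, EF_Integration tests=12) = 12; EF_Staging deploy = 12+14 = 26
ES_Load testing = 12; EF_Load testing = 12+4 = 16
ES_Documentation = max(EF_Unit tests=7, EF_Code review=22, EF_Security audit=22, EF_Staging deploy=26, EF_Load testing=16) = 26; EF_Documentation = 26+8 = 34
Expected project duration μ = 34 weeks. Critical path: Integration tests → Staging deploy → Documentation.

Variance along critical path = 1.778 + 13.444 + 7.111 = 22.333
σ = √22.333 = 4.726 weeks

4.73 weeks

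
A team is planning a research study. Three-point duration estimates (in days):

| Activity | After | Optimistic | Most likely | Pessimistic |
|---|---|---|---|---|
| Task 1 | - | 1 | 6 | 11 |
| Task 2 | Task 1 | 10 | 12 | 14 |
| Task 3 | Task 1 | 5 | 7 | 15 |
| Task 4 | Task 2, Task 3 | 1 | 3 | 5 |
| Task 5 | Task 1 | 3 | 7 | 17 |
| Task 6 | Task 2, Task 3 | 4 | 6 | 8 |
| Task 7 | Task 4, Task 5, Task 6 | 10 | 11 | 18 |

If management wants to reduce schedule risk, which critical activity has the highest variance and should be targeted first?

Task 1

te_Task 1 = (1 + 4·6 + 11)/6 = 36/6 = 6; σ²_Task 1 = ((11−1)/6)² = 2.778
te_Task 2 = (10 + 4·12 + 14)/6 = 72/6 = 12; σ²_Task 2 = ((14−10)/6)² = 0.444
te_Task 3 = (5 + 4·7 + 15)/6 = 48/6 = 8; σ²_Task 3 = ((15−5)/6)² = 2.778
te_Task 4 = (1 + 4·3 + 5)/6 = 18/6 = 3; σ²_Task 4 = ((5−1)/6)² = 0.444
te_Task 5 = (3 + 4·7 + 17)/6 = 48/6 = 8; σ²_Task 5 = ((17−3)/6)² = 5.444
te_Task 6 = (4 + 4·6 + 8)/6 = 36/6 = 6; σ²_Task 6 = ((8−4)/6)² = 0.444
te_Task 7 = (10 + 4·11 + 18)/6 = 72/6 = 12; σ²_Task 7 = ((18−10)/6)² = 1.778

Forward pass:
ES_Task 1 = 0; EF_Task 1 = 6
ES_Task 2 = 6; EF_Task 2 = 6+12 = 18
ES_Task 3 = 6; EF_Task 3 = 6+8 = 14
ES_Task 4 = max(EF_Task 2=18, EF_Task 3=14) = 18; EF_Task 4 = 18+3 = 21
ES_Task 5 = 6; EF_Task 5 = 6+8 = 14
ES_Task 6 = max(EF_Task 2=18, EF_Task 3=14) = 18; EF_Task 6 = 18+6 = 24
ES_Task 7 = max(EF_Task 4=21, EF_Task 5=14, EF_Task 6=24) = 24; EF_Task 7 = 24+12 = 36
Expected project duration μ = 36 days. Critical path: Task 1 → Task 2 → Task 6 → Task 7.

Variances on critical path: σ²_Task 1=2.778, σ²_Task 2=0.444, σ²_Task 6=0.444, σ²_Task 7=1.778.
Largest is σ²_Task 1 = 2.778.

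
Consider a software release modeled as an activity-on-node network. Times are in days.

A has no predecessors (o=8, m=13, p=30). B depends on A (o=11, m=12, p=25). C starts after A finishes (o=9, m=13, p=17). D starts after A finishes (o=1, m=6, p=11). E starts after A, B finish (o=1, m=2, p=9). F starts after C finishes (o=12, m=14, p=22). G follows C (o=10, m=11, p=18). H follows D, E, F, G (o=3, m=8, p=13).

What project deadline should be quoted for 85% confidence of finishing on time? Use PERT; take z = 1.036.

te_A = (8 + 4·13 + 30)/6 = 90/6 = 15; σ²_A = ((30−8)/6)² = 13.444
te_B = (11 + 4·12 + 25)/6 = 84/6 = 14; σ²_B = ((25−11)/6)² = 5.444
te_C = (9 + 4·13 + 17)/6 = 78/6 = 13; σ²_C = ((17−9)/6)² = 1.778
te_D = (1 + 4·6 + 11)/6 = 36/6 = 6; σ²_D = ((11−1)/6)² = 2.778
te_E = (1 + 4·2 + 9)/6 = 18/6 = 3; σ²_E = ((9−1)/6)² = 1.778
te_F = (12 + 4·14 + 22)/6 = 90/6 = 15; σ²_F = ((22−12)/6)² = 2.778
te_G = (10 + 4·11 + 18)/6 = 72/6 = 12; σ²_G = ((18−10)/6)² = 1.778
te_H = (3 + 4·8 + 13)/6 = 48/6 = 8; σ²_H = ((13−3)/6)² = 2.778

Forward pass:
ES_A = 0; EF_A = 15
ES_B = 15; EF_B = 15+14 = 29
ES_C = 15; EF_C = 15+13 = 28
ES_D = 15; EF_D = 15+6 = 21
ES_E = max(EF_A=15, EF_B=29) = 29; EF_E = 29+3 = 32
ES_F = 28; EF_F = 28+15 = 43
ES_G = 28; EF_G = 28+12 = 40
ES_H = max(EF_D=21, EF_E=32, EF_F=43, EF_G=40) = 43; EF_H = 43+8 = 51
Expected project duration μ = 51 days. Critical path: A → C → F → H.

Variance along critical path = 13.444 + 1.778 + 2.778 + 2.778 = 20.778; σ = 4.558 days.
D = μ + z·σ = 51 + 1.036·4.558 = 55.7 days

55.7 days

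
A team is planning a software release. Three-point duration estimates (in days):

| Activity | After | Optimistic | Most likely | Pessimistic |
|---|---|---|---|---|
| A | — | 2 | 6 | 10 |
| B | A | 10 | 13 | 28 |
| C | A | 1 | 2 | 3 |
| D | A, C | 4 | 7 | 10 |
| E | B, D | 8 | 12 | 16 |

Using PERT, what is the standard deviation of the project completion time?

te_A = (2 + 4·6 + 10)/6 = 36/6 = 6; σ²_A = ((10−2)/6)² = 1.778
te_B = (10 + 4·13 + 28)/6 = 90/6 = 15; σ²_B = ((28−10)/6)² = 9.000
te_C = (1 + 4·2 + 3)/6 = 12/6 = 2; σ²_C = ((3−1)/6)² = 0.111
te_D = (4 + 4·7 + 10)/6 = 42/6 = 7; σ²_D = ((10−4)/6)² = 1.000
te_E = (8 + 4·12 + 16)/6 = 72/6 = 12; σ²_E = ((16−8)/6)² = 1.778

Forward pass:
ES_A = 0; EF_A = 6
ES_B = 6; EF_B = 6+15 = 21
ES_C = 6; EF_C = 6+2 = 8
ES_D = max(EF_A=6, EF_C=8) = 8; EF_D = 8+7 = 15
ES_E = max(EF_B=21, EF_D=15) = 21; EF_E = 21+12 = 33
Expected project duration μ = 33 days. Critical path: A → B → E.

Variance along critical path = 1.778 + 9.000 + 1.778 = 12.556
σ = √12.556 = 3.543 days

3.54 days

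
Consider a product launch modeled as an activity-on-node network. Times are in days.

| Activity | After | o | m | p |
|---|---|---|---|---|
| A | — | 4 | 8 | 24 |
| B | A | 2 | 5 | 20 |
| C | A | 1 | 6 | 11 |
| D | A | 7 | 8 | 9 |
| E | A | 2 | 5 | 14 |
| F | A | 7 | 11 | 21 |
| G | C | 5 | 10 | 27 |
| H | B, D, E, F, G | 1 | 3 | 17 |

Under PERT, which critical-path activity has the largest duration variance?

G

te_A = (4 + 4·8 + 24)/6 = 60/6 = 10; σ²_A = ((24−4)/6)² = 11.111
te_B = (2 + 4·5 + 20)/6 = 42/6 = 7; σ²_B = ((20−2)/6)² = 9.000
te_C = (1 + 4·6 + 11)/6 = 36/6 = 6; σ²_C = ((11−1)/6)² = 2.778
te_D = (7 + 4·8 + 9)/6 = 48/6 = 8; σ²_D = ((9−7)/6)² = 0.111
te_E = (2 + 4·5 + 14)/6 = 36/6 = 6; σ²_E = ((14−2)/6)² = 4.000
te_F = (7 + 4·11 + 21)/6 = 72/6 = 12; σ²_F = ((21−7)/6)² = 5.444
te_G = (5 + 4·10 + 27)/6 = 72/6 = 12; σ²_G = ((27−5)/6)² = 13.444
te_H = (1 + 4·3 + 17)/6 = 30/6 = 5; σ²_H = ((17−1)/6)² = 7.111

Forward pass:
ES_A = 0; EF_A = 10
ES_B = 10; EF_B = 10+7 = 17
ES_C = 10; EF_C = 10+6 = 16
ES_D = 10; EF_D = 10+8 = 18
ES_E = 10; EF_E = 10+6 = 16
ES_F = 10; EF_F = 10+12 = 22
ES_G = 16; EF_G = 16+12 = 28
ES_H = max(EF_B=17, EF_D=18, EF_E=16, EF_F=22, EF_G=28) = 28; EF_H = 28+5 = 33
Expected project duration μ = 33 days. Critical path: A → C → G → H.

Variances on critical path: σ²_A=11.111, σ²_C=2.778, σ²_G=13.444, σ²_H=7.111.
Largest is σ²_G = 13.444.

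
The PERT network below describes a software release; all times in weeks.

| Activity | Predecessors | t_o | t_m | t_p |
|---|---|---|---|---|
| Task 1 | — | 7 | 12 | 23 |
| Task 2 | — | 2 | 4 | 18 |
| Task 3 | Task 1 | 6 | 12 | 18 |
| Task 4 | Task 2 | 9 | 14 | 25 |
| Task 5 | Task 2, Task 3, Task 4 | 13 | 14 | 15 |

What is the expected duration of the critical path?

te_Task 1 = (7 + 4·12 + 23)/6 = 78/6 = 13
te_Task 2 = (2 + 4·4 + 18)/6 = 36/6 = 6
te_Task 3 = (6 + 4·12 + 18)/6 = 72/6 = 12
te_Task 4 = (9 + 4·14 + 25)/6 = 90/6 = 15
te_Task 5 = (13 + 4·14 + 15)/6 = 84/6 = 14

Forward pass:
ES_Task 1 = 0; EF_Task 1 = 13
ES_Task 2 = 0; EF_Task 2 = 6
ES_Task 3 = 13; EF_Task 3 = 13+12 = 25
ES_Task 4 = 6; EF_Task 4 = 6+15 = 21
ES_Task 5 = max(EF_Task 2=6, EF_Task 3=25, EF_Task 4=21) = 25; EF_Task 5 = 25+14 = 39
Expected project duration μ = 39 weeks. Critical path: Task 1 → Task 3 → Task 5.

39 weeks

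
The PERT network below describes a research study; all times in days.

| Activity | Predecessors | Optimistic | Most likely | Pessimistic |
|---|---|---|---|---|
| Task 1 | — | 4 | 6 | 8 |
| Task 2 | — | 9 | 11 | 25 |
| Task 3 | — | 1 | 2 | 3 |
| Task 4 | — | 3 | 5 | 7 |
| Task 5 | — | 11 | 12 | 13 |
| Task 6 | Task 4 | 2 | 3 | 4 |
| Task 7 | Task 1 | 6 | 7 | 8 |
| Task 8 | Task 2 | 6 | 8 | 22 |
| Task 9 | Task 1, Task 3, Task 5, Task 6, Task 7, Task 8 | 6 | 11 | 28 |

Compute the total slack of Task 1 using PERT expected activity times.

10 days

te_Task 1 = (4 + 4·6 + 8)/6 = 36/6 = 6
te_Task 2 = (9 + 4·11 + 25)/6 = 78/6 = 13
te_Task 3 = (1 + 4·2 + 3)/6 = 12/6 = 2
te_Task 4 = (3 + 4·5 + 7)/6 = 30/6 = 5
te_Task 5 = (11 + 4·12 + 13)/6 = 72/6 = 12
te_Task 6 = (2 + 4·3 + 4)/6 = 18/6 = 3
te_Task 7 = (6 + 4·7 + 8)/6 = 42/6 = 7
te_Task 8 = (6 + 4·8 + 22)/6 = 60/6 = 10
te_Task 9 = (6 + 4·11 + 28)/6 = 78/6 = 13

Forward pass:
ES_Task 1 = 0; EF_Task 1 = 6
ES_Task 2 = 0; EF_Task 2 = 13
ES_Task 3 = 0; EF_Task 3 = 2
ES_Task 4 = 0; EF_Task 4 = 5
ES_Task 5 = 0; EF_Task 5 = 12
ES_Task 6 = 5; EF_Task 6 = 5+3 = 8
ES_Task 7 = 6; EF_Task 7 = 6+7 = 13
ES_Task 8 = 13; EF_Task 8 = 13+10 = 23
ES_Task 9 = max(EF_Task 1=6, EF_Task 3=2, EF_Task 5=12, EF_Task 6=8, EF_Task 7=13, EF_Task 8=23) = 23; EF_Task 9 = 23+13 = 36
Expected project duration μ = 36 days. Critical path: Task 2 → Task 8 → Task 9.

Backward pass:
LF_Task 9 = 36; LS_Task 9 = 36−13 = 23
LF_Task 8 = LS_Task 9 = 23; LS_Task 8 = 23−10 = 13
LF_Task 7 = LS_Task 9 = 23; LS_Task 7 = 23−7 = 16
LF_Task 6 = LS_Task 9 = 23; LS_Task 6 = 23−3 = 20
LF_Task 5 = LS_Task 9 = 23; LS_Task 5 = 23−12 = 11
LF_Task 4 = LS_Task 6 = 20; LS_Task 4 = 20−5 = 15
LF_Task 3 = LS_Task 9 = 23; LS_Task 3 = 23−2 = 21
LF_Task 2 = LS_Task 8 = 13; LS_Task 2 = 13−13 = 0
LF_Task 1 = min(LS_Task 7=16, LS_Task 9=23) = 16; LS_Task 1 = 16−6 = 10
Slack_Task 1 = LS_Task 1 − ES_Task 1 = 10 − 0 = 10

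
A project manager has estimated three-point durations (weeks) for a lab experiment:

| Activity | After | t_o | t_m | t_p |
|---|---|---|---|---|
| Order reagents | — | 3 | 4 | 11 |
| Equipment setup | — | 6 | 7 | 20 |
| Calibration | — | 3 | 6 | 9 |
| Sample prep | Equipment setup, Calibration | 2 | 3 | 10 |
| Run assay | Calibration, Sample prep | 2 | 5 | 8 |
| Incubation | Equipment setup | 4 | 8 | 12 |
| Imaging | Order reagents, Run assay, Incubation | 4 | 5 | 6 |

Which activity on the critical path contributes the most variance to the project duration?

te_Order reagents = (3 + 4·4 + 11)/6 = 30/6 = 5; σ²_Order reagents = ((11−3)/6)² = 1.778
te_Equipment setup = (6 + 4·7 + 20)/6 = 54/6 = 9; σ²_Equipment setup = ((20−6)/6)² = 5.444
te_Calibration = (3 + 4·6 + 9)/6 = 36/6 = 6; σ²_Calibration = ((9−3)/6)² = 1.000
te_Sample prep = (2 + 4·3 + 10)/6 = 24/6 = 4; σ²_Sample prep = ((10−2)/6)² = 1.778
te_Run assay = (2 + 4·5 + 8)/6 = 30/6 = 5; σ²_Run assay = ((8−2)/6)² = 1.000
te_Incubation = (4 + 4·8 + 12)/6 = 48/6 = 8; σ²_Incubation = ((12−4)/6)² = 1.778
te_Imaging = (4 + 4·5 + 6)/6 = 30/6 = 5; σ²_Imaging = ((6−4)/6)² = 0.111

Forward pass:
ES_Order reagents = 0; EF_Order reagents = 5
ES_Equipment setup = 0; EF_Equipment setup = 9
ES_Calibration = 0; EF_Calibration = 6
ES_Sample prep = max(EF_Equipment setup=9, EF_Calibration=6) = 9; EF_Sample prep = 9+4 = 13
ES_Run assay = max(EF_Calibration=6, EF_Sample prep=13) = 13; EF_Run assay = 13+5 = 18
ES_Incubation = 9; EF_Incubation = 9+8 = 17
ES_Imaging = max(EF_Order reagents=5, EF_Run assay=18, EF_Incubation=17) = 18; EF_Imaging = 18+5 = 23
Expected project duration μ = 23 weeks. Critical path: Equipment setup → Sample prep → Run assay → Imaging.

Variances on critical path: σ²_Equipment setup=5.444, σ²_Sample prep=1.778, σ²_Run assay=1.000, σ²_Imaging=0.111.
Largest is σ²_Equipment setup = 5.444.

Equipment setup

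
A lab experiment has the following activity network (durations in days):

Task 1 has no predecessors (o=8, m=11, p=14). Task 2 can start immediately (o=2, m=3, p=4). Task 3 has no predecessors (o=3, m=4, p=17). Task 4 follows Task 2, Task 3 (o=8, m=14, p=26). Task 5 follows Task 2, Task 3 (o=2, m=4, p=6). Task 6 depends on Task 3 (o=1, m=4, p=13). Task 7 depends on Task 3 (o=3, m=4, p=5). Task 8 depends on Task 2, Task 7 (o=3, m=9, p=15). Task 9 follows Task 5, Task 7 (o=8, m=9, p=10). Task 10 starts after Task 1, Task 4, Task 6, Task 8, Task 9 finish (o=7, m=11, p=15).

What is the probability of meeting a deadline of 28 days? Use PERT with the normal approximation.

0.160

te_Task 1 = (8 + 4·11 + 14)/6 = 66/6 = 11; σ²_Task 1 = ((14−8)/6)² = 1.000
te_Task 2 = (2 + 4·3 + 4)/6 = 18/6 = 3; σ²_Task 2 = ((4−2)/6)² = 0.111
te_Task 3 = (3 + 4·4 + 17)/6 = 36/6 = 6; σ²_Task 3 = ((17−3)/6)² = 5.444
te_Task 4 = (8 + 4·14 + 26)/6 = 90/6 = 15; σ²_Task 4 = ((26−8)/6)² = 9.000
te_Task 5 = (2 + 4·4 + 6)/6 = 24/6 = 4; σ²_Task 5 = ((6−2)/6)² = 0.444
te_Task 6 = (1 + 4·4 + 13)/6 = 30/6 = 5; σ²_Task 6 = ((13−1)/6)² = 4.000
te_Task 7 = (3 + 4·4 + 5)/6 = 24/6 = 4; σ²_Task 7 = ((5−3)/6)² = 0.111
te_Task 8 = (3 + 4·9 + 15)/6 = 54/6 = 9; σ²_Task 8 = ((15−3)/6)² = 4.000
te_Task 9 = (8 + 4·9 + 10)/6 = 54/6 = 9; σ²_Task 9 = ((10−8)/6)² = 0.111
te_Task 10 = (7 + 4·11 + 15)/6 = 66/6 = 11; σ²_Task 10 = ((15−7)/6)² = 1.778

Forward pass:
ES_Task 1 = 0; EF_Task 1 = 11
ES_Task 2 = 0; EF_Task 2 = 3
ES_Task 3 = 0; EF_Task 3 = 6
ES_Task 4 = max(EF_Task 2=3, EF_Task 3=6) = 6; EF_Task 4 = 6+15 = 21
ES_Task 5 = max(EF_Task 2=3, EF_Task 3=6) = 6; EF_Task 5 = 6+4 = 10
ES_Task 6 = 6; EF_Task 6 = 6+5 = 11
ES_Task 7 = 6; EF_Task 7 = 6+4 = 10
ES_Task 8 = max(EF_Task 2=3, EF_Task 7=10) = 10; EF_Task 8 = 10+9 = 19
ES_Task 9 = max(EF_Task 5=10, EF_Task 7=10) = 10; EF_Task 9 = 10+9 = 19
ES_Task 10 = max(EF_Task 1=11, EF_Task 4=21, EF_Task 6=11, EF_Task 8=19, EF_Task 9=19) = 21; EF_Task 10 = 21+11 = 32
Expected project duration μ = 32 days. Critical path: Task 3 → Task 4 → Task 10.

Variance along critical path = 5.444 + 9.000 + 1.778 = 16.222; σ = √16.222 = 4.028 days.
Z = (28 − 32) / 4.028 = -0.993
P(T ≤ 28) = Φ(-0.993) ≈ 0.160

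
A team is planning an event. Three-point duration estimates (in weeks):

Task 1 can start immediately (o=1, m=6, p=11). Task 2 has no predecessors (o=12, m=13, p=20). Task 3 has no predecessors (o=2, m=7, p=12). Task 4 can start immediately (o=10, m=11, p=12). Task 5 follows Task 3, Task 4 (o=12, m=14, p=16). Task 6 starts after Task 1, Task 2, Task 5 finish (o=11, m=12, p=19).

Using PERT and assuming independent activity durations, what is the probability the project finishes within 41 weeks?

te_Task 1 = (1 + 4·6 + 11)/6 = 36/6 = 6; σ²_Task 1 = ((11−1)/6)² = 2.778
te_Task 2 = (12 + 4·13 + 20)/6 = 84/6 = 14; σ²_Task 2 = ((20−12)/6)² = 1.778
te_Task 3 = (2 + 4·7 + 12)/6 = 42/6 = 7; σ²_Task 3 = ((12−2)/6)² = 2.778
te_Task 4 = (10 + 4·11 + 12)/6 = 66/6 = 11; σ²_Task 4 = ((12−10)/6)² = 0.111
te_Task 5 = (12 + 4·14 + 16)/6 = 84/6 = 14; σ²_Task 5 = ((16−12)/6)² = 0.444
te_Task 6 = (11 + 4·12 + 19)/6 = 78/6 = 13; σ²_Task 6 = ((19−11)/6)² = 1.778

Forward pass:
ES_Task 1 = 0; EF_Task 1 = 6
ES_Task 2 = 0; EF_Task 2 = 14
ES_Task 3 = 0; EF_Task 3 = 7
ES_Task 4 = 0; EF_Task 4 = 11
ES_Task 5 = max(EF_Task 3=7, EF_Task 4=11) = 11; EF_Task 5 = 11+14 = 25
ES_Task 6 = max(EF_Task 1=6, EF_Task 2=14, EF_Task 5=25) = 25; EF_Task 6 = 25+13 = 38
Expected project duration μ = 38 weeks. Critical path: Task 4 → Task 5 → Task 6.

Variance along critical path = 0.111 + 0.444 + 1.778 = 2.333; σ = √2.333 = 1.528 weeks.
Z = (41 − 38) / 1.528 = 1.964
P(T ≤ 41) = Φ(1.964) ≈ 0.975

0.975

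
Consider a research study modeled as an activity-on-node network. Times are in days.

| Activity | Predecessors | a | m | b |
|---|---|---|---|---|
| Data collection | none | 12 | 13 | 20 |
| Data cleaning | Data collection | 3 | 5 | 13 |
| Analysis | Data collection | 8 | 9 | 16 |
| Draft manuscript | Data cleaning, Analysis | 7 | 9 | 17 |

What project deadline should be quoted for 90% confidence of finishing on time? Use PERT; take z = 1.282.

37.2 days

te_Data collection = (12 + 4·13 + 20)/6 = 84/6 = 14; σ²_Data collection = ((20−12)/6)² = 1.778
te_Data cleaning = (3 + 4·5 + 13)/6 = 36/6 = 6; σ²_Data cleaning = ((13−3)/6)² = 2.778
te_Analysis = (8 + 4·9 + 16)/6 = 60/6 = 10; σ²_Analysis = ((16−8)/6)² = 1.778
te_Draft manuscript = (7 + 4·9 + 17)/6 = 60/6 = 10; σ²_Draft manuscript = ((17−7)/6)² = 2.778

Forward pass:
ES_Data collection = 0; EF_Data collection = 14
ES_Data cleaning = 14; EF_Data cleaning = 14+6 = 20
ES_Analysis = 14; EF_Analysis = 14+10 = 24
ES_Draft manuscript = max(EF_Data cleaning=20, EF_Analysis=24) = 24; EF_Draft manuscript = 24+10 = 34
Expected project duration μ = 34 days. Critical path: Data collection → Analysis → Draft manuscript.

Variance along critical path = 1.778 + 1.778 + 2.778 = 6.333; σ = 2.517 days.
D = μ + z·σ = 34 + 1.282·2.517 = 37.2 days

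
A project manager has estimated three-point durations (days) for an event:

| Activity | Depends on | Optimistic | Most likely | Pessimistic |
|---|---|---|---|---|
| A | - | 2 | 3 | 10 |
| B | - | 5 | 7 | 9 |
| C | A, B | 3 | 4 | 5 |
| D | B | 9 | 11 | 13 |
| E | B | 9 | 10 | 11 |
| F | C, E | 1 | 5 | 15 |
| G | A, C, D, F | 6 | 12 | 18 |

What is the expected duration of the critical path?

35 days

te_A = (2 + 4·3 + 10)/6 = 24/6 = 4
te_B = (5 + 4·7 + 9)/6 = 42/6 = 7
te_C = (3 + 4·4 + 5)/6 = 24/6 = 4
te_D = (9 + 4·11 + 13)/6 = 66/6 = 11
te_E = (9 + 4·10 + 11)/6 = 60/6 = 10
te_F = (1 + 4·5 + 15)/6 = 36/6 = 6
te_G = (6 + 4·12 + 18)/6 = 72/6 = 12

Forward pass:
ES_A = 0; EF_A = 4
ES_B = 0; EF_B = 7
ES_C = max(EF_A=4, EF_B=7) = 7; EF_C = 7+4 = 11
ES_D = 7; EF_D = 7+11 = 18
ES_E = 7; EF_E = 7+10 = 17
ES_F = max(EF_C=11, EF_E=17) = 17; EF_F = 17+6 = 23
ES_G = max(EF_A=4, EF_C=11, EF_D=18, EF_F=23) = 23; EF_G = 23+12 = 35
Expected project duration μ = 35 days. Critical path: B → E → F → G.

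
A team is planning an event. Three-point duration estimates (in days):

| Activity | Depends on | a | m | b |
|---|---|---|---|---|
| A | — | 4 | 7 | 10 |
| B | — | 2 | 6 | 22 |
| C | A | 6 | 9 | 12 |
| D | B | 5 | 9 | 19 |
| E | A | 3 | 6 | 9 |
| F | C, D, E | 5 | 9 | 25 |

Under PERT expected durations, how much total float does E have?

te_A = (4 + 4·7 + 10)/6 = 42/6 = 7
te_B = (2 + 4·6 + 22)/6 = 48/6 = 8
te_C = (6 + 4·9 + 12)/6 = 54/6 = 9
te_D = (5 + 4·9 + 19)/6 = 60/6 = 10
te_E = (3 + 4·6 + 9)/6 = 36/6 = 6
te_F = (5 + 4·9 + 25)/6 = 66/6 = 11

Forward pass:
ES_A = 0; EF_A = 7
ES_B = 0; EF_B = 8
ES_C = 7; EF_C = 7+9 = 16
ES_D = 8; EF_D = 8+10 = 18
ES_E = 7; EF_E = 7+6 = 13
ES_F = max(EF_C=16, EF_D=18, EF_E=13) = 18; EF_F = 18+11 = 29
Expected project duration μ = 29 days. Critical path: B → D → F.

Backward pass:
LF_F = 29; LS_F = 29−11 = 18
LF_E = LS_F = 18; LS_E = 18−6 = 12
LF_D = LS_F = 18; LS_D = 18−10 = 8
LF_C = LS_F = 18; LS_C = 18−9 = 9
LF_B = LS_D = 8; LS_B = 8−8 = 0
LF_A = min(LS_C=9, LS_E=12) = 9; LS_A = 9−7 = 2
Slack_E = LS_E − ES_E = 12 − 7 = 5

5 days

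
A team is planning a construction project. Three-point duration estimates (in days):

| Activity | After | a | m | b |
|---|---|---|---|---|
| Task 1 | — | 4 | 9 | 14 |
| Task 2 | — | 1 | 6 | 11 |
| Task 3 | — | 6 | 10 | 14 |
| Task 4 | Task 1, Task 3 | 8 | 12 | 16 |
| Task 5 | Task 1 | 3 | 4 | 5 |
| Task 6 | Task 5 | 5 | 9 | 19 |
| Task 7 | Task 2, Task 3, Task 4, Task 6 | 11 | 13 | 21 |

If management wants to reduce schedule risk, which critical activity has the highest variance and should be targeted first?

Task 6

te_Task 1 = (4 + 4·9 + 14)/6 = 54/6 = 9; σ²_Task 1 = ((14−4)/6)² = 2.778
te_Task 2 = (1 + 4·6 + 11)/6 = 36/6 = 6; σ²_Task 2 = ((11−1)/6)² = 2.778
te_Task 3 = (6 + 4·10 + 14)/6 = 60/6 = 10; σ²_Task 3 = ((14−6)/6)² = 1.778
te_Task 4 = (8 + 4·12 + 16)/6 = 72/6 = 12; σ²_Task 4 = ((16−8)/6)² = 1.778
te_Task 5 = (3 + 4·4 + 5)/6 = 24/6 = 4; σ²_Task 5 = ((5−3)/6)² = 0.111
te_Task 6 = (5 + 4·9 + 19)/6 = 60/6 = 10; σ²_Task 6 = ((19−5)/6)² = 5.444
te_Task 7 = (11 + 4·13 + 21)/6 = 84/6 = 14; σ²_Task 7 = ((21−11)/6)² = 2.778

Forward pass:
ES_Task 1 = 0; EF_Task 1 = 9
ES_Task 2 = 0; EF_Task 2 = 6
ES_Task 3 = 0; EF_Task 3 = 10
ES_Task 4 = max(EF_Task 1=9, EF_Task 3=10) = 10; EF_Task 4 = 10+12 = 22
ES_Task 5 = 9; EF_Task 5 = 9+4 = 13
ES_Task 6 = 13; EF_Task 6 = 13+10 = 23
ES_Task 7 = max(EF_Task 2=6, EF_Task 3=10, EF_Task 4=22, EF_Task 6=23) = 23; EF_Task 7 = 23+14 = 37
Expected project duration μ = 37 days. Critical path: Task 1 → Task 5 → Task 6 → Task 7.

Variances on critical path: σ²_Task 1=2.778, σ²_Task 5=0.111, σ²_Task 6=5.444, σ²_Task 7=2.778.
Largest is σ²_Task 6 = 5.444.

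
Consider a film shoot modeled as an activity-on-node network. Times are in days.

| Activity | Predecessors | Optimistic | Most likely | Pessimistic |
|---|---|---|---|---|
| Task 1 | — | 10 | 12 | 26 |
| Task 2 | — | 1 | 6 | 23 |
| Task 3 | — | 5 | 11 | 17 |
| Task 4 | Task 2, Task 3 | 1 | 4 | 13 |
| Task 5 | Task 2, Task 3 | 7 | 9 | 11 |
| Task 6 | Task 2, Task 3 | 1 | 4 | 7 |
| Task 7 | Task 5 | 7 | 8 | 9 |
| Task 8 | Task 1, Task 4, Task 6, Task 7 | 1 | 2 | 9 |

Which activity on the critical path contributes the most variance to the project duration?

te_Task 1 = (10 + 4·12 + 26)/6 = 84/6 = 14; σ²_Task 1 = ((26−10)/6)² = 7.111
te_Task 2 = (1 + 4·6 + 23)/6 = 48/6 = 8; σ²_Task 2 = ((23−1)/6)² = 13.444
te_Task 3 = (5 + 4·11 + 17)/6 = 66/6 = 11; σ²_Task 3 = ((17−5)/6)² = 4.000
te_Task 4 = (1 + 4·4 + 13)/6 = 30/6 = 5; σ²_Task 4 = ((13−1)/6)² = 4.000
te_Task 5 = (7 + 4·9 + 11)/6 = 54/6 = 9; σ²_Task 5 = ((11−7)/6)² = 0.444
te_Task 6 = (1 + 4·4 + 7)/6 = 24/6 = 4; σ²_Task 6 = ((7−1)/6)² = 1.000
te_Task 7 = (7 + 4·8 + 9)/6 = 48/6 = 8; σ²_Task 7 = ((9−7)/6)² = 0.111
te_Task 8 = (1 + 4·2 + 9)/6 = 18/6 = 3; σ²_Task 8 = ((9−1)/6)² = 1.778

Forward pass:
ES_Task 1 = 0; EF_Task 1 = 14
ES_Task 2 = 0; EF_Task 2 = 8
ES_Task 3 = 0; EF_Task 3 = 11
ES_Task 4 = max(EF_Task 2=8, EF_Task 3=11) = 11; EF_Task 4 = 11+5 = 16
ES_Task 5 = max(EF_Task 2=8, EF_Task 3=11) = 11; EF_Task 5 = 11+9 = 20
ES_Task 6 = max(EF_Task 2=8, EF_Task 3=11) = 11; EF_Task 6 = 11+4 = 15
ES_Task 7 = 20; EF_Task 7 = 20+8 = 28
ES_Task 8 = max(EF_Task 1=14, EF_Task 4=16, EF_Task 6=15, EF_Task 7=28) = 28; EF_Task 8 = 28+3 = 31
Expected project duration μ = 31 days. Critical path: Task 3 → Task 5 → Task 7 → Task 8.

Variances on critical path: σ²_Task 3=4.000, σ²_Task 5=0.444, σ²_Task 7=0.111, σ²_Task 8=1.778.
Largest is σ²_Task 3 = 4.000.

Task 3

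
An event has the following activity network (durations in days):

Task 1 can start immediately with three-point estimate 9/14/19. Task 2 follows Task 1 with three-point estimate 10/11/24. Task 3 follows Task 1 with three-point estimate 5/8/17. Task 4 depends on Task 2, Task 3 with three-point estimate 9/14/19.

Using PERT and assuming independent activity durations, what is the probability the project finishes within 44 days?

te_Task 1 = (9 + 4·14 + 19)/6 = 84/6 = 14; σ²_Task 1 = ((19−9)/6)² = 2.778
te_Task 2 = (10 + 4·11 + 24)/6 = 78/6 = 13; σ²_Task 2 = ((24−10)/6)² = 5.444
te_Task 3 = (5 + 4·8 + 17)/6 = 54/6 = 9; σ²_Task 3 = ((17−5)/6)² = 4.000
te_Task 4 = (9 + 4·14 + 19)/6 = 84/6 = 14; σ²_Task 4 = ((19−9)/6)² = 2.778

Forward pass:
ES_Task 1 = 0; EF_Task 1 = 14
ES_Task 2 = 14; EF_Task 2 = 14+13 = 27
ES_Task 3 = 14; EF_Task 3 = 14+9 = 23
ES_Task 4 = max(EF_Task 2=27, EF_Task 3=23) = 27; EF_Task 4 = 27+14 = 41
Expected project duration μ = 41 days. Critical path: Task 1 → Task 2 → Task 4.

Variance along critical path = 2.778 + 5.444 + 2.778 = 11.000; σ = √11.000 = 3.317 days.
Z = (44 − 41) / 3.317 = 0.905
P(T ≤ 44) = Φ(0.905) ≈ 0.817

0.817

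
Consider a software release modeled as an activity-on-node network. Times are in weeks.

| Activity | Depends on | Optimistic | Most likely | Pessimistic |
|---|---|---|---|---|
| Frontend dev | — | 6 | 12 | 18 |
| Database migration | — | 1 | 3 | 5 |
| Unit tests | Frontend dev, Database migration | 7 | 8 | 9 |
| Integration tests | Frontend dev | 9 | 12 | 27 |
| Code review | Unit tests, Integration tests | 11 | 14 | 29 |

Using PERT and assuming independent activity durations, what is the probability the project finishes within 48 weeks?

te_Frontend dev = (6 + 4·12 + 18)/6 = 72/6 = 12; σ²_Frontend dev = ((18−6)/6)² = 4.000
te_Database migration = (1 + 4·3 + 5)/6 = 18/6 = 3; σ²_Database migration = ((5−1)/6)² = 0.444
te_Unit tests = (7 + 4·8 + 9)/6 = 48/6 = 8; σ²_Unit tests = ((9−7)/6)² = 0.111
te_Integration tests = (9 + 4·12 + 27)/6 = 84/6 = 14; σ²_Integration tests = ((27−9)/6)² = 9.000
te_Code review = (11 + 4·14 + 29)/6 = 96/6 = 16; σ²_Code review = ((29−11)/6)² = 9.000

Forward pass:
ES_Frontend dev = 0; EF_Frontend dev = 12
ES_Database migration = 0; EF_Database migration = 3
ES_Unit tests = max(EF_Frontend dev=12, EF_Database migration=3) = 12; EF_Unit tests = 12+8 = 20
ES_Integration tests = 12; EF_Integration tests = 12+14 = 26
ES_Code review = max(EF_Unit tests=20, EF_Integration tests=26) = 26; EF_Code review = 26+16 = 42
Expected project duration μ = 42 weeks. Critical path: Frontend dev → Integration tests → Code review.

Variance along critical path = 4.000 + 9.000 + 9.000 = 22.000; σ = √22.000 = 4.690 weeks.
Z = (48 − 42) / 4.690 = 1.279
P(T ≤ 48) = Φ(1.279) ≈ 0.900

0.900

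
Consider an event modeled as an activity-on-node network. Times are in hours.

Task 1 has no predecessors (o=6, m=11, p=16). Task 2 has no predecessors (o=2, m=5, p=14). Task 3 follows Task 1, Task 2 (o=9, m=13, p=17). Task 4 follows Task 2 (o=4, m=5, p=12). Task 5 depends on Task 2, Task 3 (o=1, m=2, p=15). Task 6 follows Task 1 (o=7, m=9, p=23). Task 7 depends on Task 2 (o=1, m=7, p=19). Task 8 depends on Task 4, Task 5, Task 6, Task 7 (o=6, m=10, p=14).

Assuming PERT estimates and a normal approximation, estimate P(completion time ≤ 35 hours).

0.191

te_Task 1 = (6 + 4·11 + 16)/6 = 66/6 = 11; σ²_Task 1 = ((16−6)/6)² = 2.778
te_Task 2 = (2 + 4·5 + 14)/6 = 36/6 = 6; σ²_Task 2 = ((14−2)/6)² = 4.000
te_Task 3 = (9 + 4·13 + 17)/6 = 78/6 = 13; σ²_Task 3 = ((17−9)/6)² = 1.778
te_Task 4 = (4 + 4·5 + 12)/6 = 36/6 = 6; σ²_Task 4 = ((12−4)/6)² = 1.778
te_Task 5 = (1 + 4·2 + 15)/6 = 24/6 = 4; σ²_Task 5 = ((15−1)/6)² = 5.444
te_Task 6 = (7 + 4·9 + 23)/6 = 66/6 = 11; σ²_Task 6 = ((23−7)/6)² = 7.111
te_Task 7 = (1 + 4·7 + 19)/6 = 48/6 = 8; σ²_Task 7 = ((19−1)/6)² = 9.000
te_Task 8 = (6 + 4·10 + 14)/6 = 60/6 = 10; σ²_Task 8 = ((14−6)/6)² = 1.778

Forward pass:
ES_Task 1 = 0; EF_Task 1 = 11
ES_Task 2 = 0; EF_Task 2 = 6
ES_Task 3 = max(EF_Task 1=11, EF_Task 2=6) = 11; EF_Task 3 = 11+13 = 24
ES_Task 4 = 6; EF_Task 4 = 6+6 = 12
ES_Task 5 = max(EF_Task 2=6, EF_Task 3=24) = 24; EF_Task 5 = 24+4 = 28
ES_Task 6 = 11; EF_Task 6 = 11+11 = 22
ES_Task 7 = 6; EF_Task 7 = 6+8 = 14
ES_Task 8 = max(EF_Task 4=12, EF_Task 5=28, EF_Task 6=22, EF_Task 7=14) = 28; EF_Task 8 = 28+10 = 38
Expected project duration μ = 38 hours. Critical path: Task 1 → Task 3 → Task 5 → Task 8.

Variance along critical path = 2.778 + 1.778 + 5.444 + 1.778 = 11.778; σ = √11.778 = 3.432 hours.
Z = (35 − 38) / 3.432 = -0.874
P(T ≤ 35) = Φ(-0.874) ≈ 0.191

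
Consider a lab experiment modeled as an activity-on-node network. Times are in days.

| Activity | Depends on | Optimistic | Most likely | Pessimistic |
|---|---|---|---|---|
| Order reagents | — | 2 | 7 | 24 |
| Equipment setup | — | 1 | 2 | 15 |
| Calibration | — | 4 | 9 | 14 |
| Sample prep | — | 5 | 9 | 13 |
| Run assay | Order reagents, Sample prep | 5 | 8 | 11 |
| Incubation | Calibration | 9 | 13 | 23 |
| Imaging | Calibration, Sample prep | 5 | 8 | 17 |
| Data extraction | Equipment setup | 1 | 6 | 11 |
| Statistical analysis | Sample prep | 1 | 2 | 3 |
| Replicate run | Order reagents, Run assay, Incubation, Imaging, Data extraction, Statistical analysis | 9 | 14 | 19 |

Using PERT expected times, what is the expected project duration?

37 days

te_Order reagents = (2 + 4·7 + 24)/6 = 54/6 = 9
te_Equipment setup = (1 + 4·2 + 15)/6 = 24/6 = 4
te_Calibration = (4 + 4·9 + 14)/6 = 54/6 = 9
te_Sample prep = (5 + 4·9 + 13)/6 = 54/6 = 9
te_Run assay = (5 + 4·8 + 11)/6 = 48/6 = 8
te_Incubation = (9 + 4·13 + 23)/6 = 84/6 = 14
te_Imaging = (5 + 4·8 + 17)/6 = 54/6 = 9
te_Data extraction = (1 + 4·6 + 11)/6 = 36/6 = 6
te_Statistical analysis = (1 + 4·2 + 3)/6 = 12/6 = 2
te_Replicate run = (9 + 4·14 + 19)/6 = 84/6 = 14

Forward pass:
ES_Order reagents = 0; EF_Order reagents = 9
ES_Equipment setup = 0; EF_Equipment setup = 4
ES_Calibration = 0; EF_Calibration = 9
ES_Sample prep = 0; EF_Sample prep = 9
ES_Run assay = max(EF_Order reagents=9, EF_Sample prep=9) = 9; EF_Run assay = 9+8 = 17
ES_Incubation = 9; EF_Incubation = 9+14 = 23
ES_Imaging = max(EF_Calibration=9, EF_Sample prep=9) = 9; EF_Imaging = 9+9 = 18
ES_Data extraction = 4; EF_Data extraction = 4+6 = 10
ES_Statistical analysis = 9; EF_Statistical analysis = 9+2 = 11
ES_Replicate run = max(EF_Order reagents=9, EF_Run assay=17, EF_Incubation=23, EF_Imaging=18, EF_Data extraction=10, EF_Statistical analysis=11) = 23; EF_Replicate run = 23+14 = 37
Expected project duration μ = 37 days. Critical path: Calibration → Incubation → Replicate run.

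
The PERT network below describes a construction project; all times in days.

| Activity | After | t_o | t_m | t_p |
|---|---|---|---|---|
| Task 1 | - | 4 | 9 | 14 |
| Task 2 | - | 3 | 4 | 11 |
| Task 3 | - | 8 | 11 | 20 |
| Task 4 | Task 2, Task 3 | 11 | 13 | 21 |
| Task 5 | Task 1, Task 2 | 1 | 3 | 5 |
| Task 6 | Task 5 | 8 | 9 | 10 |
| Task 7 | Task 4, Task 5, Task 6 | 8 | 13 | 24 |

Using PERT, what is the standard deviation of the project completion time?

3.73 days

te_Task 1 = (4 + 4·9 + 14)/6 = 54/6 = 9; σ²_Task 1 = ((14−4)/6)² = 2.778
te_Task 2 = (3 + 4·4 + 11)/6 = 30/6 = 5; σ²_Task 2 = ((11−3)/6)² = 1.778
te_Task 3 = (8 + 4·11 + 20)/6 = 72/6 = 12; σ²_Task 3 = ((20−8)/6)² = 4.000
te_Task 4 = (11 + 4·13 + 21)/6 = 84/6 = 14; σ²_Task 4 = ((21−11)/6)² = 2.778
te_Task 5 = (1 + 4·3 + 5)/6 = 18/6 = 3; σ²_Task 5 = ((5−1)/6)² = 0.444
te_Task 6 = (8 + 4·9 + 10)/6 = 54/6 = 9; σ²_Task 6 = ((10−8)/6)² = 0.111
te_Task 7 = (8 + 4·13 + 24)/6 = 84/6 = 14; σ²_Task 7 = ((24−8)/6)² = 7.111

Forward pass:
ES_Task 1 = 0; EF_Task 1 = 9
ES_Task 2 = 0; EF_Task 2 = 5
ES_Task 3 = 0; EF_Task 3 = 12
ES_Task 4 = max(EF_Task 2=5, EF_Task 3=12) = 12; EF_Task 4 = 12+14 = 26
ES_Task 5 = max(EF_Task 1=9, EF_Task 2=5) = 9; EF_Task 5 = 9+3 = 12
ES_Task 6 = 12; EF_Task 6 = 12+9 = 21
ES_Task 7 = max(EF_Task 4=26, EF_Task 5=12, EF_Task 6=21) = 26; EF_Task 7 = 26+14 = 40
Expected project duration μ = 40 days. Critical path: Task 3 → Task 4 → Task 7.

Variance along critical path = 4.000 + 2.778 + 7.111 = 13.889
σ = √13.889 = 3.727 days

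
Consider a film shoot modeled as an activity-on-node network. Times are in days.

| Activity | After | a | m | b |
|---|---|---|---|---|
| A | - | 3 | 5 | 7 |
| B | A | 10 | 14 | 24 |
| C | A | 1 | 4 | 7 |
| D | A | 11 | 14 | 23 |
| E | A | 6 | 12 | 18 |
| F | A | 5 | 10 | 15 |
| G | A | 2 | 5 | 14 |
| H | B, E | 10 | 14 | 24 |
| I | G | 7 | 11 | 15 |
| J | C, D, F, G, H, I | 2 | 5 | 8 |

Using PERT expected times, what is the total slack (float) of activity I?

te_A = (3 + 4·5 + 7)/6 = 30/6 = 5
te_B = (10 + 4·14 + 24)/6 = 90/6 = 15
te_C = (1 + 4·4 + 7)/6 = 24/6 = 4
te_D = (11 + 4·14 + 23)/6 = 90/6 = 15
te_E = (6 + 4·12 + 18)/6 = 72/6 = 12
te_F = (5 + 4·10 + 15)/6 = 60/6 = 10
te_G = (2 + 4·5 + 14)/6 = 36/6 = 6
te_H = (10 + 4·14 + 24)/6 = 90/6 = 15
te_I = (7 + 4·11 + 15)/6 = 66/6 = 11
te_J = (2 + 4·5 + 8)/6 = 30/6 = 5

Forward pass:
ES_A = 0; EF_A = 5
ES_B = 5; EF_B = 5+15 = 20
ES_C = 5; EF_C = 5+4 = 9
ES_D = 5; EF_D = 5+15 = 20
ES_E = 5; EF_E = 5+12 = 17
ES_F = 5; EF_F = 5+10 = 15
ES_G = 5; EF_G = 5+6 = 11
ES_H = max(EF_B=20, EF_E=17) = 20; EF_H = 20+15 = 35
ES_I = 11; EF_I = 11+11 = 22
ES_J = max(EF_C=9, EF_D=20, EF_F=15, EF_G=11, EF_H=35, EF_I=22) = 35; EF_J = 35+5 = 40
Expected project duration μ = 40 days. Critical path: A → B → H → J.

Backward pass:
LF_J = 40; LS_J = 40−5 = 35
LF_I = LS_J = 35; LS_I = 35−11 = 24
LF_H = LS_J = 35; LS_H = 35−15 = 20
LF_G = min(LS_I=24, LS_J=35) = 24; LS_G = 24−6 = 18
LF_F = LS_J = 35; LS_F = 35−10 = 25
LF_E = LS_H = 20; LS_E = 20−12 = 8
LF_D = LS_J = 35; LS_D = 35−15 = 20
LF_C = LS_J = 35; LS_C = 35−4 = 31
LF_B = LS_H = 20; LS_B = 20−15 = 5
LF_A = min(LS_B=5, LS_C=31, LS_D=20, LS_E=8, LS_F=25, LS_G=18) = 5; LS_A = 5−5 = 0
Slack_I = LS_I − ES_I = 24 − 11 = 13

13 days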